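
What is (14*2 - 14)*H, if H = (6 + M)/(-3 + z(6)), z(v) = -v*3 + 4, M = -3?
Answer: -42/17 ≈ -2.4706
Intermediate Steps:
z(v) = 4 - 3*v (z(v) = -3*v + 4 = 4 - 3*v)
H = -3/17 (H = (6 - 3)/(-3 + (4 - 3*6)) = 3/(-3 + (4 - 18)) = 3/(-3 - 14) = 3/(-17) = 3*(-1/17) = -3/17 ≈ -0.17647)
(14*2 - 14)*H = (14*2 - 14)*(-3/17) = (28 - 14)*(-3/17) = 14*(-3/17) = -42/17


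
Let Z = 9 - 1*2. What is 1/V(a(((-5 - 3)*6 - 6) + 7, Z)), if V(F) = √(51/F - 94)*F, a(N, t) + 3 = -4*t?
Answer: I*√91915/91915 ≈ 0.0032984*I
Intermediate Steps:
Z = 7 (Z = 9 - 2 = 7)
a(N, t) = -3 - 4*t
V(F) = F*√(-94 + 51/F) (V(F) = √(-94 + 51/F)*F = F*√(-94 + 51/F))
1/V(a(((-5 - 3)*6 - 6) + 7, Z)) = 1/((-3 - 4*7)*√(-94 + 51/(-3 - 4*7))) = 1/((-3 - 28)*√(-94 + 51/(-3 - 28))) = 1/(-31*√(-94 + 51/(-31))) = 1/(-31*√(-94 + 51*(-1/31))) = 1/(-31*√(-94 - 51/31)) = 1/(-I*√91915) = I*√91915/91915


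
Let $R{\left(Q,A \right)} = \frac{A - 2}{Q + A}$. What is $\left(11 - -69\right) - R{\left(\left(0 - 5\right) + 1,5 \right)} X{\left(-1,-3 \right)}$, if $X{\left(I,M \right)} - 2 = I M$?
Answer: $65$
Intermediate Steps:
$R{\left(Q,A \right)} = \frac{-2 + A}{A + Q}$
$X{\left(I,M \right)} = 2 + I M$
$\left(11 - -69\right) - R{\left(\left(0 - 5\right) + 1,5 \right)} X{\left(-1,-3 \right)} = \left(11 - -69\right) - \frac{-2 + 5}{5 + \left(\left(0 - 5\right) + 1\right)} \left(2 - -3\right) = \left(11 + 69\right) - \frac{1}{5 + \left(-5 + 1\right)} 3 \left(2 + 3\right) = 80 - \frac{1}{5 - 4} \cdot 3 \cdot 5 = 80 - 1^{-1} \cdot 3 \cdot 5 = 80 - 1 \cdot 3 \cdot 5 = 80 - 3 \cdot 5 = 80 - 15 = 65$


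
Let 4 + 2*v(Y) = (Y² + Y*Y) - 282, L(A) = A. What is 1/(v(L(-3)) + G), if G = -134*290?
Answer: -1/38994 ≈ -2.5645e-5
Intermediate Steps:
v(Y) = -143 + Y² (v(Y) = -2 + ((Y² + Y*Y) - 282)/2 = -2 + ((Y² + Y²) - 282)/2 = -2 + (2*Y² - 282)/2 = -2 + (-282 + 2*Y²)/2 = -2 + (-141 + Y²) = -143 + Y²)
G = -38860
1/(v(L(-3)) + G) = 1/((-143 + (-3)²) - 38860) = 1/((-143 + 9) - 38860) = 1/(-134 - 38860) = 1/(-38994) = -1/38994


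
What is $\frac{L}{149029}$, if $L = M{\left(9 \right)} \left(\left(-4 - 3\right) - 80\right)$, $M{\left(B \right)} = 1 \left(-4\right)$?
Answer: $\frac{348}{149029} \approx 0.0023351$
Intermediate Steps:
$M{\left(B \right)} = -4$
$L = 348$ ($L = - 4 \left(\left(-4 - 3\right) - 80\right) = - 4 \left(-7 - 80\right) = \left(-4\right) \left(-87\right) = 348$)
$\frac{L}{149029} = \frac{348}{149029}$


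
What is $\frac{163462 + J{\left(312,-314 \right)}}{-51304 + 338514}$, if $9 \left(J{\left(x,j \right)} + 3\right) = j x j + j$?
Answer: $\frac{32232769}{2584890} \approx 12.47$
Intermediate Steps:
$J{\left(x,j \right)} = -3 + \frac{j}{9} + \frac{x j^{2}}{9}$ ($J{\left(x,j \right)} = -3 + \frac{j x j + j}{9} = -3 + \frac{x j^{2} + j}{9} = -3 + \frac{j + x j^{2}}{9} = -3 + \left(\frac{j}{9} + \frac{x j^{2}}{9}\right) = -3 + \frac{j}{9} + \frac{x j^{2}}{9}$)
$\frac{163462 + J{\left(312,-314 \right)}}{-51304 + 338514} = \frac{163462 + \left(-3 + \frac{1}{9} \left(-314\right) + \frac{1}{9} \cdot 312 \left(-314\right)^{2}\right)}{-51304 + 338514} = \frac{163462 - \left(\frac{341}{9} - \frac{10253984}{3}\right)}{287210} = \left(163462 - - \frac{30761611}{9}\right) \frac{1}{287210} = \left(163462 + \frac{30761611}{9}\right) \frac{1}{287210} = \frac{32232769}{9} \cdot \frac{1}{287210} = \frac{32232769}{2584890}$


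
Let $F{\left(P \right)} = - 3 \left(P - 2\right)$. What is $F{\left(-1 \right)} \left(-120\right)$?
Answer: $-1080$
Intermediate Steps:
$F{\left(P \right)} = 6 - 3 P$ ($F{\left(P \right)} = - 3 \left(-2 + P\right) = 6 - 3 P$)
$F{\left(-1 \right)} \left(-120\right) = \left(6 - -3\right) \left(-120\right) = \left(6 + 3\right) \left(-120\right) = 9 \left(-120\right) = -1080$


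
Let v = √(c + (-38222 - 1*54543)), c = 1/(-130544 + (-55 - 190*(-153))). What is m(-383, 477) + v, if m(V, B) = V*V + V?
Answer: 146306 + I*√106248267435766/33843 ≈ 1.4631e+5 + 304.57*I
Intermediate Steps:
c = -1/101529 (c = 1/(-130544 + (-55 + 29070)) = 1/(-130544 + 29015) = 1/(-101529) = -1/101529 ≈ -9.8494e-6)
m(V, B) = V + V² (m(V, B) = V² + V = V + V²)
v = I*√106248267435766/33843 (v = √(-1/101529 + (-38222 - 1*54543)) = √(-1/101529 + (-38222 - 54543)) = √(-1/101529 - 92765) = √(-9418337686/101529) = I*√106248267435766/33843 ≈ 304.57*I)
m(-383, 477) + v = -383*(1 - 383) + I*√106248267435766/33843 = -383*(-382) + I*√106248267435766/33843 = 146306 + I*√106248267435766/33843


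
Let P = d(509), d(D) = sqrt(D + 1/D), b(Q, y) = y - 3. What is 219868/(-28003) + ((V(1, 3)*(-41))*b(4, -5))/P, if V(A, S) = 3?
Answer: -219868/28003 + 492*sqrt(131872738)/129541 ≈ 35.763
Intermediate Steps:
b(Q, y) = -3 + y
P = sqrt(131872738)/509 (P = sqrt(509 + 1/509) = sqrt(259082/509) = sqrt(131872738)/509 ≈ 22.561)
219868/(-28003) + ((V(1, 3)*(-41))*b(4, -5))/P = 219868/(-28003) + ((3*(-41))*(-3 - 5))/((sqrt(131872738)/509)) = 219868*(-1/28003) + (-123*(-8))*(sqrt(131872738)/259082) = -219868/28003 + 984*(sqrt(131872738)/259082) = -219868/28003 + 492*sqrt(131872738)/129541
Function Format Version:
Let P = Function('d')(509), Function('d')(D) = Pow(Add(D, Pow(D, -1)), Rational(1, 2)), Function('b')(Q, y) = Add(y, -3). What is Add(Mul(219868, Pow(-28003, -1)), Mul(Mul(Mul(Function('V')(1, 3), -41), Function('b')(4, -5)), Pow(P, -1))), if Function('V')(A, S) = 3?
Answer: Add(Rational(-219868, 28003), Mul(Rational(492, 129541), Pow(131872738, Rational(1, 2)))) ≈ 35.763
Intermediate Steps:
Function('b')(Q, y) = Add(-3, y)
P = Mul(Rational(1, 509), Pow(131872738, Rational(1, 2))) (P = Pow(Add(509, Pow(509, -1)), Rational(1, 2)) = Pow(Add(509, Rational(1, 509)), Rational(1, 2)) = Pow(Rational(259082, 509), Rational(1, 2)) = Mul(Rational(1, 509), Pow(131872738, Rational(1, 2))) ≈ 22.561)
Add(Mul(219868, Pow(-28003, -1)), Mul(Mul(Mul(Function('V')(1, 3), -41), Function('b')(4, -5)), Pow(P, -1))) = Add(Mul(219868, Pow(-28003, -1)), Mul(Mul(Mul(3, -41), Add(-3, -5)), Pow(Mul(Rational(1, 509), Pow(131872738, Rational(1, 2))), -1))) = Add(Mul(219868, Rational(-1, 28003)), Mul(Mul(-123, -8), Mul(Rational(1, 259082), Pow(131872738, Rational(1, 2))))) = Add(Rational(-219868, 28003), Mul(984, Mul(Rational(1, 259082), Pow(131872738, Rational(1, 2))))) = Add(Rational(-219868, 28003), Mul(Rational(492, 129541), Pow(131872738, Rational(1, 2))))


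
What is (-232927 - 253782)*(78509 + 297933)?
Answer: -183217709378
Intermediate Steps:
(-232927 - 253782)*(78509 + 297933) = -486709*376442 = -183217709378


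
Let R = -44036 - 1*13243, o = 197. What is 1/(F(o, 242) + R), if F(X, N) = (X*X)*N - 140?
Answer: 1/9334359 ≈ 1.0713e-7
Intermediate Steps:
F(X, N) = -140 + N*X² (F(X, N) = X²*N - 140 = N*X² - 140 = -140 + N*X²)
R = -57279 (R = -44036 - 13243 = -57279)
1/(F(o, 242) + R) = 1/((-140 + 242*197²) - 57279) = 1/((-140 + 242*38809) - 57279) = 1/((-140 + 9391778) - 57279) = 1/(9391638 - 57279) = 1/9334359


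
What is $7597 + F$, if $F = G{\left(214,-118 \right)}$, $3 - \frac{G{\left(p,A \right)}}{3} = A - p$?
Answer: $8602$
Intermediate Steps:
$G{\left(p,A \right)} = 9 - 3 A + 3 p$ ($G{\left(p,A \right)} = 9 - 3 \left(A - p\right) = 9 - \left(- 3 p + 3 A\right) = 9 - 3 A + 3 p$)
$F = 1005$ ($F = 9 - -354 + 3 \cdot 214 = 9 + 354 + 642 = 1005$)
$7597 + F = 7597 + 1005 = 8602$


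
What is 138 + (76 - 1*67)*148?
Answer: 1470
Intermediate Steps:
138 + (76 - 1*67)*148 = 138 + (76 - 67)*148 = 138 + 9*148 = 138 + 1332 = 1470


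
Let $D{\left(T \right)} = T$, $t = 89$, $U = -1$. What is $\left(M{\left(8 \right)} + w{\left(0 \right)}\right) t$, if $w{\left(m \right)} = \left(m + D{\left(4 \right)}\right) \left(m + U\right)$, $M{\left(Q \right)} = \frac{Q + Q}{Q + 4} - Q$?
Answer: $- \frac{2848}{3} \approx -949.33$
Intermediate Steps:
$M{\left(Q \right)} = - Q + \frac{2 Q}{4 + Q}$ ($M{\left(Q \right)} = \frac{2 Q}{4 + Q} - Q = - Q + \frac{2 Q}{4 + Q}$)
$w{\left(m \right)} = \left(-1 + m\right) \left(4 + m\right)$ ($w{\left(m \right)} = \left(m + 4\right) \left(m - 1\right) = \left(4 + m\right) \left(-1 + m\right) = \left(-1 + m\right) \left(4 + m\right)$)
$\left(M{\left(8 \right)} + w{\left(0 \right)}\right) t = \left(\left(-1\right) 8 \frac{1}{4 + 8} \left(2 + 8\right) + \left(-4 + 0^{2} + 3 \cdot 0\right)\right) 89 = \left(\left(-1\right) 8 \cdot \frac{1}{12} \cdot 10 + \left(-4 + 0 + 0\right)\right) 89 = \left(\left(-1\right) 8 \cdot \frac{1}{12} \cdot 10 - 4\right) 89 = \left(- \frac{20}{3} - 4\right) 89 = \left(- \frac{32}{3}\right) 89 = - \frac{2848}{3}$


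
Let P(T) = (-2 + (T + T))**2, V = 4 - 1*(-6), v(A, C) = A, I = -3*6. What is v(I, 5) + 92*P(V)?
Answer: 29790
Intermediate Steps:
I = -18
V = 10 (V = 4 + 6 = 10)
P(T) = (-2 + 2*T)**2
v(I, 5) + 92*P(V) = -18 + 92*(4*(-1 + 10)**2) = -18 + 92*(4*9**2) = -18 + 92*(4*81) = -18 + 92*324 = -18 + 29808 = 29790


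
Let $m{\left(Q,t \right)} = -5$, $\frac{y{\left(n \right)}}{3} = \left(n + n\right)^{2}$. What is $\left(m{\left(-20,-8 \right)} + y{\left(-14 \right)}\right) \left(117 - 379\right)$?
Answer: $-614914$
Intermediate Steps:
$y{\left(n \right)} = 12 n^{2}$ ($y{\left(n \right)} = 3 \left(n + n\right)^{2} = 3 \left(2 n\right)^{2} = 3 \cdot 4 n^{2} = 12 n^{2}$)
$\left(m{\left(-20,-8 \right)} + y{\left(-14 \right)}\right) \left(117 - 379\right) = \left(-5 + 12 \left(-14\right)^{2}\right) \left(117 - 379\right) = \left(-5 + 12 \cdot 196\right) \left(-262\right) = \left(-5 + 2352\right) \left(-262\right) = 2347 \left(-262\right) = -614914$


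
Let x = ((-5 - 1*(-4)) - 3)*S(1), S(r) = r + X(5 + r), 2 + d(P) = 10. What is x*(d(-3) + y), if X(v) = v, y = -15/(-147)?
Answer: -1588/7 ≈ -226.86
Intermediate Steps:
y = 5/49 (y = -15*(-1/147) = 5/49 ≈ 0.10204)
d(P) = 8 (d(P) = -2 + 10 = 8)
S(r) = 5 + 2*r (S(r) = r + (5 + r) = 5 + 2*r)
x = -28 (x = ((-5 - 1*(-4)) - 3)*(5 + 2*1) = ((-5 + 4) - 3)*(5 + 2) = (-1 - 3)*7 = -4*7 = -28)
x*(d(-3) + y) = -28*(8 + 5/49) = -28*397/49 = -1588/7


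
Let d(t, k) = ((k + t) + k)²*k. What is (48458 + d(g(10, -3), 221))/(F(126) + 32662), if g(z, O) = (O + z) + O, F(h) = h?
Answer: 22004447/16394 ≈ 1342.2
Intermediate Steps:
g(z, O) = z + 2*O
d(t, k) = k*(t + 2*k)² (d(t, k) = (t + 2*k)²*k = k*(t + 2*k)²)
(48458 + d(g(10, -3), 221))/(F(126) + 32662) = (48458 + 221*((10 + 2*(-3)) + 2*221)²)/(126 + 32662) = (48458 + 221*((10 - 6) + 442)²)/32788 = (48458 + 221*(4 + 442)²)*(1/32788) = (48458 + 221*446²)*(1/32788) = (48458 + 221*198916)*(1/32788) = (48458 + 43960436)*(1/32788) = 44008894*(1/32788) = 22004447/16394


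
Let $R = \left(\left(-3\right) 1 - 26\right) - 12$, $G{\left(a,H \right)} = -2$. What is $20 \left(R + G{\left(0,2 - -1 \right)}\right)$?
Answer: $-860$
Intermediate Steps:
$R = -41$ ($R = \left(-3 - 26\right) - 12 = -29 - 12 = -41$)
$20 \left(R + G{\left(0,2 - -1 \right)}\right) = 20 \left(-41 - 2\right) = 20 \left(-43\right) = -860$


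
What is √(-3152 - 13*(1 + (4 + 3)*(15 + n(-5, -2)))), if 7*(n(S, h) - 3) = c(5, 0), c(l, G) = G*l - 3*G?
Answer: I*√4803 ≈ 69.304*I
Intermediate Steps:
c(l, G) = -3*G + G*l
n(S, h) = 3 (n(S, h) = 3 + (0*(-3 + 5))/7 = 3 + (0*2)/7 = 3 + (⅐)*0 = 3 + 0 = 3)
√(-3152 - 13*(1 + (4 + 3)*(15 + n(-5, -2)))) = √(-3152 - 13*(1 + (4 + 3)*(15 + 3))) = √(-3152 - 13*(1 + 7*18)) = √(-3152 - 13*(1 + 126)) = √(-3152 - 13*127) = √(-3152 - 1651) = √(-4803) = I*√4803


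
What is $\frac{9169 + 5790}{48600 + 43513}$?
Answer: $\frac{2137}{13159} \approx 0.1624$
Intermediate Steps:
$\frac{9169 + 5790}{48600 + 43513} = \frac{14959}{92113} = 14959 \cdot \frac{1}{92113} = \frac{2137}{13159}$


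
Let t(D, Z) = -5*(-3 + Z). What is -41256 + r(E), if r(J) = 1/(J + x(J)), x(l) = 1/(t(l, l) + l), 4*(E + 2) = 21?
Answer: -618836/15 ≈ -41256.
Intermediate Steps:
E = 13/4 (E = -2 + (1/4)*21 = -2 + 21/4 = 13/4 ≈ 3.2500)
t(D, Z) = 15 - 5*Z
x(l) = 1/(15 - 4*l) (x(l) = 1/((15 - 5*l) + l) = 1/(15 - 4*l))
r(J) = 1/(J - 1/(-15 + 4*J))
-41256 + r(E) = -41256 + (-15 + 4*(13/4))/(-1 + 13*(-15 + 4*(13/4))/4) = -41256 + (-15 + 13)/(-1 + 13*(-15 + 13)/4) = -41256 - 2/(-1 + (13/4)*(-2)) = -41256 - 2/(-1 - 13/2) = -41256 - 2/(-15/2) = -41256 - 2/15*(-2) = -41256 + 4/15 = -618836/15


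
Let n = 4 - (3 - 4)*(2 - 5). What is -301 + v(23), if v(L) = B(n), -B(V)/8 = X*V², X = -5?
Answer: -261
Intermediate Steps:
n = 1 (n = 4 - (-1)*(-3) = 4 - 1*3 = 4 - 3 = 1)
B(V) = 40*V² (B(V) = -(-40)*V² = 40*V²)
v(L) = 40 (v(L) = 40*1² = 40*1 = 40)
-301 + v(23) = -301 + 40 = -261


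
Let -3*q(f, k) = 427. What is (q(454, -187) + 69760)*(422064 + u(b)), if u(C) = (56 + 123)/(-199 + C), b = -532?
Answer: 64437124740065/2193 ≈ 2.9383e+10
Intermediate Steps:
q(f, k) = -427/3 (q(f, k) = -1/3*427 = -427/3)
u(C) = 179/(-199 + C)
(q(454, -187) + 69760)*(422064 + u(b)) = (-427/3 + 69760)*(422064 + 179/(-199 - 532)) = 208853*(422064 + 179/(-731))/3 = 208853*(422064 + 179*(-1/731))/3 = 208853*(422064 - 179/731)/3 = (208853/3)*(308528605/731) = 64437124740065/2193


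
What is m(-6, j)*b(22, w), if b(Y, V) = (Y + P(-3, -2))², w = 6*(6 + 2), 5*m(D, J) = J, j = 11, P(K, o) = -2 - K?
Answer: 5819/5 ≈ 1163.8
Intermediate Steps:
m(D, J) = J/5
w = 48 (w = 6*8 = 48)
b(Y, V) = (1 + Y)² (b(Y, V) = (Y + (-2 - 1*(-3)))² = (Y + (-2 + 3))² = (Y + 1)² = (1 + Y)²)
m(-6, j)*b(22, w) = ((⅕)*11)*(1 + 22)² = (11/5)*23² = (11/5)*529 = 5819/5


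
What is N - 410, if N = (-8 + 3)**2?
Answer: -385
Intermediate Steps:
N = 25 (N = (-5)**2 = 25)
N - 410 = 25 - 410 = -385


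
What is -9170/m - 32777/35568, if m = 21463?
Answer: -79203947/58722768 ≈ -1.3488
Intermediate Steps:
-9170/m - 32777/35568 = -9170/21463 - 32777/35568 = -79203947/58722768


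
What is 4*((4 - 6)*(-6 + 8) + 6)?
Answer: 8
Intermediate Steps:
4*((4 - 6)*(-6 + 8) + 6) = 4*(-2*2 + 6) = 4*(-4 + 6) = 4*2 = 8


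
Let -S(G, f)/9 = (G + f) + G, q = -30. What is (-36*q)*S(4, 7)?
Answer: -145800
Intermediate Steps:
S(G, f) = -18*G - 9*f (S(G, f) = -9*((G + f) + G) = -9*(f + 2*G) = -18*G - 9*f)
(-36*q)*S(4, 7) = (-36*(-30))*(-18*4 - 9*7) = 1080*(-72 - 63) = 1080*(-135) = -145800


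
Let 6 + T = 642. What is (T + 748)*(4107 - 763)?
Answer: 4628096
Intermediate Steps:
T = 636 (T = -6 + 642 = 636)
(T + 748)*(4107 - 763) = (636 + 748)*(4107 - 763) = 1384*3344 = 4628096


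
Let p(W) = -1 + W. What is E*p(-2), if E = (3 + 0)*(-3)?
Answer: 27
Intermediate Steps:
E = -9 (E = 3*(-3) = -9)
E*p(-2) = -9*(-1 - 2) = -9*(-3) = 27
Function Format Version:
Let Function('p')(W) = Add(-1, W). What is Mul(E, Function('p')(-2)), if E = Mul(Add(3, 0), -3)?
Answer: 27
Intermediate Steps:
E = -9 (E = Mul(3, -3) = -9)
Mul(E, Function('p')(-2)) = Mul(-9, Add(-1, -2)) = Mul(-9, -3) = 27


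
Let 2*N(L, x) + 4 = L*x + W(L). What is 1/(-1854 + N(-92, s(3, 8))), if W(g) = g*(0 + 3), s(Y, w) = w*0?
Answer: -1/1994 ≈ -0.00050150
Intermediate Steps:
s(Y, w) = 0
W(g) = 3*g (W(g) = g*3 = 3*g)
N(L, x) = -2 + 3*L/2 + L*x/2 (N(L, x) = -2 + (L*x + 3*L)/2 = -2 + (3*L + L*x)/2 = -2 + (3*L/2 + L*x/2) = -2 + 3*L/2 + L*x/2)
1/(-1854 + N(-92, s(3, 8))) = 1/(-1854 + (-2 + (3/2)*(-92) + (½)*(-92)*0)) = 1/(-1854 + (-2 - 138 + 0)) = 1/(-1854 - 140) = 1/(-1994) = -1/1994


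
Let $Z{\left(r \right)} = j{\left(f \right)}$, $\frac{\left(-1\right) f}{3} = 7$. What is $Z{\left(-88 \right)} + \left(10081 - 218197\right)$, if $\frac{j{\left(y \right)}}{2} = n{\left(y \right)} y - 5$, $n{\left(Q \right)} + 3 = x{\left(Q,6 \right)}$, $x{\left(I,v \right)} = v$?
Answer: $-208252$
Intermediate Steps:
$f = -21$ ($f = \left(-3\right) 7 = -21$)
$n{\left(Q \right)} = 3$ ($n{\left(Q \right)} = -3 + 6 = 3$)
$j{\left(y \right)} = -10 + 6 y$ ($j{\left(y \right)} = 2 \left(3 y - 5\right) = 2 \left(-5 + 3 y\right) = -10 + 6 y$)
$Z{\left(r \right)} = -136$ ($Z{\left(r \right)} = -10 + 6 \left(-21\right) = -10 - 126 = -136$)
$Z{\left(-88 \right)} + \left(10081 - 218197\right) = -136 + \left(10081 - 218197\right) = -136 - 208116 = -208252$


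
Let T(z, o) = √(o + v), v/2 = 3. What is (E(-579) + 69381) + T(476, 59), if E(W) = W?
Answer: 68802 + √65 ≈ 68810.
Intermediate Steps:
v = 6 (v = 2*3 = 6)
T(z, o) = √(6 + o) (T(z, o) = √(o + 6) = √(6 + o))
(E(-579) + 69381) + T(476, 59) = (-579 + 69381) + √(6 + 59) = 68802 + √65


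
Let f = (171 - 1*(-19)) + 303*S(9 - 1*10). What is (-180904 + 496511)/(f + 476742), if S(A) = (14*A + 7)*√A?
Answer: 150523077724/227468631265 + 669402447*I/227468631265 ≈ 0.66173 + 0.0029428*I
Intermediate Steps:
S(A) = √A*(7 + 14*A) (S(A) = (7 + 14*A)*√A = √A*(7 + 14*A))
f = 190 - 2121*I (f = (171 - 1*(-19)) + 303*(√(9 - 1*10)*(7 + 14*(9 - 1*10))) = (171 + 19) + 303*(√(9 - 10)*(7 + 14*(9 - 10))) = 190 + 303*(√(-1)*(7 + 14*(-1))) = 190 + 303*(I*(7 - 14)) = 190 + 303*(I*(-7)) = 190 + 303*(-7*I) = 190 - 2121*I ≈ 190.0 - 2121.0*I)
(-180904 + 496511)/(f + 476742) = (-180904 + 496511)/((190 - 2121*I) + 476742) = 315607/(476932 - 2121*I) = 315607*((476932 + 2121*I)/227468631265) = 315607*(476932 + 2121*I)/227468631265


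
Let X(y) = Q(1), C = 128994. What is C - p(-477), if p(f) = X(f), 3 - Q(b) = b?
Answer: 128992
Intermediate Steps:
Q(b) = 3 - b
X(y) = 2 (X(y) = 3 - 1*1 = 3 - 1 = 2)
p(f) = 2
C - p(-477) = 128994 - 1*2 = 128994 - 2 = 128992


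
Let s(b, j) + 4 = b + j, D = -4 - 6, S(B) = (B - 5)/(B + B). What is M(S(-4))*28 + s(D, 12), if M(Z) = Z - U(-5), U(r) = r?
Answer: 339/2 ≈ 169.50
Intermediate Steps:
S(B) = (-5 + B)/(2*B) (S(B) = (-5 + B)/((2*B)) = (-5 + B)*(1/(2*B)) = (-5 + B)/(2*B))
D = -10
M(Z) = 5 + Z (M(Z) = Z - 1*(-5) = Z + 5 = 5 + Z)
s(b, j) = -4 + b + j (s(b, j) = -4 + (b + j) = -4 + b + j)
M(S(-4))*28 + s(D, 12) = (5 + (½)*(-5 - 4)/(-4))*28 + (-4 - 10 + 12) = (5 + (½)*(-¼)*(-9))*28 - 2 = (5 + 9/8)*28 - 2 = (49/8)*28 - 2 = 343/2 - 2 = 339/2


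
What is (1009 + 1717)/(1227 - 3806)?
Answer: -2726/2579 ≈ -1.0570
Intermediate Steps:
(1009 + 1717)/(1227 - 3806) = 2726/(-2579) = 2726*(-1/2579) = -2726/2579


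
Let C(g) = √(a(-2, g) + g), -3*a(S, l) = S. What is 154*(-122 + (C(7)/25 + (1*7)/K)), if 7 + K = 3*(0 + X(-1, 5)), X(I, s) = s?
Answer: -74613/4 + 154*√69/75 ≈ -18636.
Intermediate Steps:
a(S, l) = -S/3
K = 8 (K = -7 + 3*(0 + 5) = -7 + 3*5 = -7 + 15 = 8)
C(g) = √(⅔ + g) (C(g) = √(-⅓*(-2) + g) = √(⅔ + g))
154*(-122 + (C(7)/25 + (1*7)/K)) = 154*(-122 + ((√(6 + 9*7)/3)/25 + (1*7)/8)) = 154*(-122 + ((√(6 + 63)/3)*(1/25) + 7*(⅛))) = 154*(-122 + ((√69/3)*(1/25) + 7/8)) = 154*(-122 + (√69/75 + 7/8)) = 154*(-122 + (7/8 + √69/75)) = 154*(-969/8 + √69/75) = -74613/4 + 154*√69/75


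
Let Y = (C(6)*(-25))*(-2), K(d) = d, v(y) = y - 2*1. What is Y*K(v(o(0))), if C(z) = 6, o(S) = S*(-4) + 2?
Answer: 0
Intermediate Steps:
o(S) = 2 - 4*S (o(S) = -4*S + 2 = 2 - 4*S)
v(y) = -2 + y (v(y) = y - 2 = -2 + y)
Y = 300 (Y = (6*(-25))*(-2) = -150*(-2) = 300)
Y*K(v(o(0))) = 300*(-2 + (2 - 4*0)) = 300*(-2 + (2 + 0)) = 300*(-2 + 2) = 300*0 = 0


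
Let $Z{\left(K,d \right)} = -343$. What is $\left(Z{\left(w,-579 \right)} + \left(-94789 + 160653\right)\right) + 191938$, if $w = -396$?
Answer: $257459$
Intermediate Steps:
$\left(Z{\left(w,-579 \right)} + \left(-94789 + 160653\right)\right) + 191938 = \left(-343 + \left(-94789 + 160653\right)\right) + 191938 = \left(-343 + 65864\right) + 191938 = 65521 + 191938 = 257459$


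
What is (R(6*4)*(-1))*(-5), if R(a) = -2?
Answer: -10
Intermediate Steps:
(R(6*4)*(-1))*(-5) = -2*(-1)*(-5) = 2*(-5) = -10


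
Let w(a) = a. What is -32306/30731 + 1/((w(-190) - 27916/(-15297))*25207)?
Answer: -2344081909761895/2229801483392938 ≈ -1.0513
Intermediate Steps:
-32306/30731 + 1/((w(-190) - 27916/(-15297))*25207) = -32306/30731 + 1/(-190 - 27916/(-15297)*25207) = -32306*1/30731 + (1/25207)/(-190 - 27916*(-1/15297)) = -32306/30731 + (1/25207)/(-190 + 27916/15297) = -32306/30731 + (1/25207)/(-2878514/15297) = -32306/30731 - 15297/2878514*1/25207 = -32306/30731 - 15297/72558702398 = -2344081909761895/2229801483392938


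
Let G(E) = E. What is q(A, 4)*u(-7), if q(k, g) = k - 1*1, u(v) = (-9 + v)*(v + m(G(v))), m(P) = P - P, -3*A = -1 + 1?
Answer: -112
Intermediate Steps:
A = 0 (A = -(-1 + 1)/3 = -⅓*0 = 0)
m(P) = 0
u(v) = v*(-9 + v) (u(v) = (-9 + v)*(v + 0) = (-9 + v)*v = v*(-9 + v))
q(k, g) = -1 + k (q(k, g) = k - 1 = -1 + k)
q(A, 4)*u(-7) = (-1 + 0)*(-7*(-9 - 7)) = -(-7)*(-16) = -1*112 = -112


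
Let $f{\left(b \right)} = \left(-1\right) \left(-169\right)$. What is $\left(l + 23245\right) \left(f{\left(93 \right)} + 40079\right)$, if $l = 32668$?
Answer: $2250386424$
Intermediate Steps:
$f{\left(b \right)} = 169$
$\left(l + 23245\right) \left(f{\left(93 \right)} + 40079\right) = \left(32668 + 23245\right) \left(169 + 40079\right) = 55913 \cdot 40248 = 2250386424$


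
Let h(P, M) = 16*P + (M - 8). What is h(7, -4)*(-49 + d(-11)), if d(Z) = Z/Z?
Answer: -4800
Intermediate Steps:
h(P, M) = -8 + M + 16*P (h(P, M) = 16*P + (-8 + M) = -8 + M + 16*P)
d(Z) = 1
h(7, -4)*(-49 + d(-11)) = (-8 - 4 + 16*7)*(-49 + 1) = (-8 - 4 + 112)*(-48) = 100*(-48) = -4800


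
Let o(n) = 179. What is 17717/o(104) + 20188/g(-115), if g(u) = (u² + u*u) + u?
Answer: 470190847/4713965 ≈ 99.744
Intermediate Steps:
g(u) = u + 2*u² (g(u) = (u² + u²) + u = 2*u² + u = u + 2*u²)
17717/o(104) + 20188/g(-115) = 17717/179 + 20188/((-115*(1 + 2*(-115)))) = 17717*(1/179) + 20188/((-115*(1 - 230))) = 17717/179 + 20188/((-115*(-229))) = 17717/179 + 20188/26335 = 470190847/4713965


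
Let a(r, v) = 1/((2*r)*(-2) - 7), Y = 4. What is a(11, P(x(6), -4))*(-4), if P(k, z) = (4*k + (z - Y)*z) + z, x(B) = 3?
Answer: 4/51 ≈ 0.078431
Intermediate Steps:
P(k, z) = z + 4*k + z*(-4 + z) (P(k, z) = (4*k + (z - 1*4)*z) + z = (4*k + (z - 4)*z) + z = (4*k + (-4 + z)*z) + z = (4*k + z*(-4 + z)) + z = z + 4*k + z*(-4 + z))
a(r, v) = 1/(-7 - 4*r) (a(r, v) = 1/(-4*r - 7) = 1/(-7 - 4*r))
a(11, P(x(6), -4))*(-4) = -1/(7 + 4*11)*(-4) = -1/(7 + 44)*(-4) = -1/51*(-4) = 4/51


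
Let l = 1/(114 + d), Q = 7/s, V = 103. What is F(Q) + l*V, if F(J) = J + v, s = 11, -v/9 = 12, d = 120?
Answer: -275221/2574 ≈ -106.92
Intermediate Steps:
v = -108 (v = -9*12 = -108)
Q = 7/11 ≈ 0.63636
F(J) = -108 + J (F(J) = J - 108 = -108 + J)
l = 1/234 (l = 1/(114 + 120) = 1/234 ≈ 0.0042735)
F(Q) + l*V = (-108 + 7/11) + (1/234)*103 = -1181/11 + 103/234 = -275221/2574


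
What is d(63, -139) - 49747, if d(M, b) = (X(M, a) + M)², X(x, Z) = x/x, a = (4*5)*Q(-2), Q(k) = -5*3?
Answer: -45651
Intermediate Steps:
Q(k) = -15
a = -300 (a = (4*5)*(-15) = 20*(-15) = -300)
X(x, Z) = 1
d(M, b) = (1 + M)²
d(63, -139) - 49747 = (1 + 63)² - 49747 = 64² - 49747 = 4096 - 49747 = -45651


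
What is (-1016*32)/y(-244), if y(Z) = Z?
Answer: 8128/61 ≈ 133.25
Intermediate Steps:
(-1016*32)/y(-244) = -1016*32/(-244) = -32512*(-1/244) = 8128/61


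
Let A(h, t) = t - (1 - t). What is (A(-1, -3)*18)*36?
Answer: -4536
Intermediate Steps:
A(h, t) = -1 + 2*t (A(h, t) = t + (-1 + t) = -1 + 2*t)
(A(-1, -3)*18)*36 = ((-1 + 2*(-3))*18)*36 = ((-1 - 6)*18)*36 = -7*18*36 = -126*36 = -4536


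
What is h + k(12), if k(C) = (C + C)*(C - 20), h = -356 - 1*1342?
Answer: -1890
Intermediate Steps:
h = -1698 (h = -356 - 1342 = -1698)
k(C) = 2*C*(-20 + C) (k(C) = (2*C)*(-20 + C) = 2*C*(-20 + C))
h + k(12) = -1698 + 2*12*(-20 + 12) = -1698 + 2*12*(-8) = -1698 - 192 = -1890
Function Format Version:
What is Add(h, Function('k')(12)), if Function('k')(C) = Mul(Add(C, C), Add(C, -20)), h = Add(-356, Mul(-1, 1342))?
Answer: -1890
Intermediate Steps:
h = -1698 (h = Add(-356, -1342) = -1698)
Function('k')(C) = Mul(2, C, Add(-20, C)) (Function('k')(C) = Mul(Mul(2, C), Add(-20, C)) = Mul(2, C, Add(-20, C)))
Add(h, Function('k')(12)) = Add(-1698, Mul(2, 12, Add(-20, 12))) = Add(-1698, Mul(2, 12, -8)) = Add(-1698, -192) = -1890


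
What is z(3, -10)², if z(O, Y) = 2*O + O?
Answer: 81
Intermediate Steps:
z(O, Y) = 3*O
z(3, -10)² = (3*3)² = 9² = 81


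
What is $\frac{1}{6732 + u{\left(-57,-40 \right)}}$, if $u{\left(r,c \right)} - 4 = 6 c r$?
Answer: $\frac{1}{20416} \approx 4.8981 \cdot 10^{-5}$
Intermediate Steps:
$u{\left(r,c \right)} = 4 + 6 c r$
$\frac{1}{6732 + u{\left(-57,-40 \right)}} = \frac{1}{6732 + \left(4 + 6 \left(-40\right) \left(-57\right)\right)} = \frac{1}{6732 + \left(4 + 13680\right)} = \frac{1}{6732 + 13684} = \frac{1}{20416}$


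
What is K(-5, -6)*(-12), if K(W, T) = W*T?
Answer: -360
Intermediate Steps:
K(W, T) = T*W
K(-5, -6)*(-12) = -6*(-5)*(-12) = 30*(-12) = -360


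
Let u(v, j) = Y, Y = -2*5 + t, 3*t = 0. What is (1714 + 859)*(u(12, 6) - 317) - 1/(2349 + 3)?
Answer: -1978904593/2352 ≈ -8.4137e+5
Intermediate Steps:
t = 0 (t = (⅓)*0 = 0)
Y = -10 (Y = -2*5 + 0 = -10 + 0 = -10)
u(v, j) = -10
(1714 + 859)*(u(12, 6) - 317) - 1/(2349 + 3) = (1714 + 859)*(-10 - 317) - 1/(2349 + 3) = 2573*(-327) - 1/2352 = -841371 - 1*1/2352 = -841371 - 1/2352 = -1978904593/2352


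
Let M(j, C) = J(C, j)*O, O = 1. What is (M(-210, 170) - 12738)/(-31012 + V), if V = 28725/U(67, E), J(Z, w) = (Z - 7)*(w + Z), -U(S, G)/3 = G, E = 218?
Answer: 4198244/6770191 ≈ 0.62011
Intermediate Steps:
U(S, G) = -3*G
J(Z, w) = (-7 + Z)*(Z + w)
V = -9575/218 (V = 28725/((-3*218)) = 28725/(-654) = 28725*(-1/654) = -9575/218 ≈ -43.922)
M(j, C) = C² - 7*C - 7*j + C*j (M(j, C) = (C² - 7*C - 7*j + C*j)*1 = C² - 7*C - 7*j + C*j)
(M(-210, 170) - 12738)/(-31012 + V) = ((170² - 7*170 - 7*(-210) + 170*(-210)) - 12738)/(-31012 - 9575/218) = ((28900 - 1190 + 1470 - 35700) - 12738)/(-6770191/218) = (-6520 - 12738)*(-218/6770191) = -19258*(-218/6770191) = 4198244/6770191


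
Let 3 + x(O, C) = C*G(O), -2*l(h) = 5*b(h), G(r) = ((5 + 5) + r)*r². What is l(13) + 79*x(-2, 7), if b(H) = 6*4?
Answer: 17399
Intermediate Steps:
b(H) = 24
G(r) = r²*(10 + r) (G(r) = (10 + r)*r² = r²*(10 + r))
l(h) = -60 (l(h) = -5*24/2 = -½*120 = -60)
x(O, C) = -3 + C*O²*(10 + O) (x(O, C) = -3 + C*(O²*(10 + O)) = -3 + C*O²*(10 + O))
l(13) + 79*x(-2, 7) = -60 + 79*(-3 + 7*(-2)²*(10 - 2)) = -60 + 79*(-3 + 7*4*8) = -60 + 79*(-3 + 224) = -60 + 79*221 = -60 + 17459 = 17399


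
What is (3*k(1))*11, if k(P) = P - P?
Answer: 0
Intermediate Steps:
k(P) = 0
(3*k(1))*11 = (3*0)*11 = 0*11 = 0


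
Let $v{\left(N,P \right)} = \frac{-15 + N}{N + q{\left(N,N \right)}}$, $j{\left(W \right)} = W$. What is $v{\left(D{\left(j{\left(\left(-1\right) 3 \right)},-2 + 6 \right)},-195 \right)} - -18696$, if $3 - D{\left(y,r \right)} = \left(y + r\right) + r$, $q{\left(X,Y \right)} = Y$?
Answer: $\frac{74801}{4} \approx 18700.0$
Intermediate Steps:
$D{\left(y,r \right)} = 3 - y - 2 r$ ($D{\left(y,r \right)} = 3 - \left(\left(y + r\right) + r\right) = 3 - \left(\left(r + y\right) + r\right) = 3 - \left(y + 2 r\right) = 3 - y - 2 r$)
$v{\left(N,P \right)} = \frac{-15 + N}{2 N}$ ($v{\left(N,P \right)} = \frac{-15 + N}{N + N} = \frac{-15 + N}{2 N}$)
$v{\left(D{\left(j{\left(\left(-1\right) 3 \right)},-2 + 6 \right)},-195 \right)} - -18696 = \frac{-15 - \left(-3 - 3 + 2 \left(-2 + 6\right)\right)}{2 \left(3 - \left(-1\right) 3 - 2 \left(-2 + 6\right)\right)} - -18696 = \frac{-15 - 2}{2 \left(3 - -3 - 8\right)} + 18696 = \frac{-15 + \left(3 + 3 - 8\right)}{2 \left(3 + 3 - 8\right)} + 18696 = \frac{-15 - 2}{2 \left(-2\right)} + 18696 = \frac{1}{2} \left(- \frac{1}{2}\right) \left(-17\right) + 18696 = \frac{17}{4} + 18696 = \frac{74801}{4}$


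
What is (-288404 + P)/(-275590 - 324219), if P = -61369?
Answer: 349773/599809 ≈ 0.58314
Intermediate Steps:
(-288404 + P)/(-275590 - 324219) = (-288404 - 61369)/(-275590 - 324219) = -349773/(-599809) = -349773*(-1/599809) = 349773/599809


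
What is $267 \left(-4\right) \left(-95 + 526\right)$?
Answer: $-460308$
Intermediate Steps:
$267 \left(-4\right) \left(-95 + 526\right) = \left(-1068\right) 431 = -460308$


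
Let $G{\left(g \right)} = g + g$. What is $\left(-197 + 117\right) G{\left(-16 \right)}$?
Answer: $2560$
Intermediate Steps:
$G{\left(g \right)} = 2 g$
$\left(-197 + 117\right) G{\left(-16 \right)} = \left(-197 + 117\right) 2 \left(-16\right) = \left(-80\right) \left(-32\right) = 2560$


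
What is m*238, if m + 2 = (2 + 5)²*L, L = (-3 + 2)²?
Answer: 11186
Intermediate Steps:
L = 1 (L = (-1)² = 1)
m = 47 (m = -2 + (2 + 5)²*1 = -2 + 7²*1 = -2 + 49*1 = -2 + 49 = 47)
m*238 = 47*238 = 11186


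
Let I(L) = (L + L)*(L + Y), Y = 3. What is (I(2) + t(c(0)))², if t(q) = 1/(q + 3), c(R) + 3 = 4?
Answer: 6561/16 ≈ 410.06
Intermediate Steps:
I(L) = 2*L*(3 + L) (I(L) = (L + L)*(L + 3) = (2*L)*(3 + L) = 2*L*(3 + L))
c(R) = 1 (c(R) = -3 + 4 = 1)
t(q) = 1/(3 + q)
(I(2) + t(c(0)))² = (2*2*(3 + 2) + 1/(3 + 1))² = (2*2*5 + 1/4)² = (20 + ¼)² = (81/4)² = 6561/16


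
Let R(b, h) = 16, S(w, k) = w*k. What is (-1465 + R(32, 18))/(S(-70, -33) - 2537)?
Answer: 1449/227 ≈ 6.3833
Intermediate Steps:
S(w, k) = k*w
(-1465 + R(32, 18))/(S(-70, -33) - 2537) = (-1465 + 16)/(-33*(-70) - 2537) = -1449/(2310 - 2537) = -1449/(-227) = -1449*(-1/227) = 1449/227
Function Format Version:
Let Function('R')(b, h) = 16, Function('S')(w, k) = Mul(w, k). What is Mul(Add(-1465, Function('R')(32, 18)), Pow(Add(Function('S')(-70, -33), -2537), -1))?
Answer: Rational(1449, 227) ≈ 6.3833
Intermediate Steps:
Function('S')(w, k) = Mul(k, w)
Mul(Add(-1465, Function('R')(32, 18)), Pow(Add(Function('S')(-70, -33), -2537), -1)) = Mul(Add(-1465, 16), Pow(Add(Mul(-33, -70), -2537), -1)) = Mul(-1449, Pow(Add(2310, -2537), -1)) = Mul(-1449, Pow(-227, -1)) = Mul(-1449, Rational(-1, 227)) = Rational(1449, 227)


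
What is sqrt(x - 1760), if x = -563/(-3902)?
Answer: I*sqrt(26794866214)/3902 ≈ 41.951*I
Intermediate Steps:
x = 563/3902 (x = -563*(-1/3902) = 563/3902 ≈ 0.14428)
sqrt(x - 1760) = sqrt(563/3902 - 1760) = sqrt(-6866957/3902) = I*sqrt(26794866214)/3902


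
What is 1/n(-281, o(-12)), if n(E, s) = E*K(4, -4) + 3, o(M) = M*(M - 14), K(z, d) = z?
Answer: -1/1121 ≈ -0.00089206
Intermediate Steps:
o(M) = M*(-14 + M)
n(E, s) = 3 + 4*E (n(E, s) = E*4 + 3 = 4*E + 3 = 3 + 4*E)
1/n(-281, o(-12)) = 1/(3 + 4*(-281)) = 1/(3 - 1124) = 1/(-1121) = -1/1121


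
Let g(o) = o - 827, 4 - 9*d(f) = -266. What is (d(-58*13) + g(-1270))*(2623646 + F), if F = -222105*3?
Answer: -4045803177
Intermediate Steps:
d(f) = 30 (d(f) = 4/9 - ⅑*(-266) = 4/9 + 266/9 = 30)
g(o) = -827 + o
F = -666315
(d(-58*13) + g(-1270))*(2623646 + F) = (30 + (-827 - 1270))*(2623646 - 666315) = (30 - 2097)*1957331 = -2067*1957331 = -4045803177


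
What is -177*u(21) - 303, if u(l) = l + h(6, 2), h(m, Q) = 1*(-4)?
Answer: -3312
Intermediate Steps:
h(m, Q) = -4
u(l) = -4 + l (u(l) = l - 4 = -4 + l)
-177*u(21) - 303 = -177*(-4 + 21) - 303 = -177*17 - 303 = -3009 - 303 = -3312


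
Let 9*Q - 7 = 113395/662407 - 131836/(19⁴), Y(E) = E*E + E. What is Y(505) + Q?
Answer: 198529424940750262/776929883823 ≈ 2.5553e+5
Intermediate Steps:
Y(E) = E + E² (Y(E) = E² + E = E + E²)
Q = 531727459072/776929883823 (Q = 7/9 + (113395/662407 - 131836/(19⁴))/9 = 7/9 + (113395*(1/662407) - 131836/130321)/9 = 7/9 + (113395/662407 - 131836*1/130321)/9 = 7/9 + (113395/662407 - 131836/130321)/9 = 7/9 + (⅑)*(-72551339457/86325542647) = 7/9 - 24183779819/258976627941 = 531727459072/776929883823 ≈ 0.68440)
Y(505) + Q = 505*(1 + 505) + 531727459072/776929883823 = 505*506 + 531727459072/776929883823 = 255530 + 531727459072/776929883823 = 198529424940750262/776929883823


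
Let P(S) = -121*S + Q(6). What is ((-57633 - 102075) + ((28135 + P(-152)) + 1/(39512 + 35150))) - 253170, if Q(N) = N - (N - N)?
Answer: -27352050389/74662 ≈ -3.6635e+5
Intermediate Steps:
Q(N) = N (Q(N) = N - 1*0 = N + 0 = N)
P(S) = 6 - 121*S (P(S) = -121*S + 6 = 6 - 121*S)
((-57633 - 102075) + ((28135 + P(-152)) + 1/(39512 + 35150))) - 253170 = ((-57633 - 102075) + ((28135 + (6 - 121*(-152))) + 1/(39512 + 35150))) - 253170 = (-159708 + ((28135 + (6 + 18392)) + 1/74662)) - 253170 = (-159708 + ((28135 + 18398) + 1/74662)) - 253170 = (-159708 + (46533 + 1/74662)) - 253170 = (-159708 + 3474246847/74662) - 253170 = -8449871849/74662 - 253170 = -27352050389/74662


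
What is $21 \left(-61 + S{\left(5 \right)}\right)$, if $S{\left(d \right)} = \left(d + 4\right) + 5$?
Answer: $-987$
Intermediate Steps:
$S{\left(d \right)} = 9 + d$ ($S{\left(d \right)} = \left(4 + d\right) + 5 = 9 + d$)
$21 \left(-61 + S{\left(5 \right)}\right) = 21 \left(-61 + \left(9 + 5\right)\right) = 21 \left(-61 + 14\right) = 21 \left(-47\right) = -987$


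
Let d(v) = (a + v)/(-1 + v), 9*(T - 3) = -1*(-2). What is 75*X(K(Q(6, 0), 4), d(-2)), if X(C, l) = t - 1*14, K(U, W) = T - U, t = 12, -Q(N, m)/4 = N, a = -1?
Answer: -150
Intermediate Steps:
Q(N, m) = -4*N
T = 29/9 (T = 3 + (-1*(-2))/9 = 3 + (1/9)*2 = 3 + 2/9 = 29/9 ≈ 3.2222)
K(U, W) = 29/9 - U
d(v) = 1 (d(v) = (-1 + v)/(-1 + v) = 1)
X(C, l) = -2 (X(C, l) = 12 - 1*14 = 12 - 14 = -2)
75*X(K(Q(6, 0), 4), d(-2)) = 75*(-2) = -150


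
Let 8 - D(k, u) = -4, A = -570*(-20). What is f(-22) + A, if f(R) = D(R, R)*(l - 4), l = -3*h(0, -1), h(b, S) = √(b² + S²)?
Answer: 11316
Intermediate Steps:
A = 11400
D(k, u) = 12 (D(k, u) = 8 - 1*(-4) = 8 + 4 = 12)
h(b, S) = √(S² + b²)
l = -3 (l = -3*√((-1)² + 0²) = -3*√(1 + 0) = -3*√1 = -3*1 = -3)
f(R) = -84 (f(R) = 12*(-3 - 4) = 12*(-7) = -84)
f(-22) + A = -84 + 11400 = 11316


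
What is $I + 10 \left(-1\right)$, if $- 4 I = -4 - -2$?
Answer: $- \frac{19}{2} \approx -9.5$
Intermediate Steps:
$I = \frac{1}{2}$ ($I = - \frac{-4 - -2}{4} = - \frac{-4 + 2}{4} = \left(- \frac{1}{4}\right) \left(-2\right) = \frac{1}{2} \approx 0.5$)
$I + 10 \left(-1\right) = \frac{1}{2} + 10 \left(-1\right) = \frac{1}{2} - 10 = - \frac{19}{2}$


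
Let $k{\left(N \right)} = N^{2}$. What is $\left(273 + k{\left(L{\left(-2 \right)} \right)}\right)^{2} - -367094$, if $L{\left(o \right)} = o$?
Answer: $443823$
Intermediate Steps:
$\left(273 + k{\left(L{\left(-2 \right)} \right)}\right)^{2} - -367094 = \left(273 + \left(-2\right)^{2}\right)^{2} - -367094 = \left(273 + 4\right)^{2} + 367094 = 277^{2} + 367094 = 76729 + 367094 = 443823$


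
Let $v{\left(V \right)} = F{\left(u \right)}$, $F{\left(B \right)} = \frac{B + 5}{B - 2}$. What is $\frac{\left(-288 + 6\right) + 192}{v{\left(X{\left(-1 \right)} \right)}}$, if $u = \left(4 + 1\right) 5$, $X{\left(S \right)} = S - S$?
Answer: $-69$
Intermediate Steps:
$X{\left(S \right)} = 0$
$u = 25$ ($u = 5 \cdot 5 = 25$)
$F{\left(B \right)} = \frac{5 + B}{-2 + B}$
$v{\left(V \right)} = \frac{30}{23}$ ($v{\left(V \right)} = \frac{5 + 25}{-2 + 25} = \frac{1}{23} \cdot 30 = \frac{30}{23}$)
$\frac{\left(-288 + 6\right) + 192}{v{\left(X{\left(-1 \right)} \right)}} = \frac{\left(-288 + 6\right) + 192}{\frac{30}{23}} = \left(-282 + 192\right) \frac{23}{30} = \left(-90\right) \frac{23}{30} = -69$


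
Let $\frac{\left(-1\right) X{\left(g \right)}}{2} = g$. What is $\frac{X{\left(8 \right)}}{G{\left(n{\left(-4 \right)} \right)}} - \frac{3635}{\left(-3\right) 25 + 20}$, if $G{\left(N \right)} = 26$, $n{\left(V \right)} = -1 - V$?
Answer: $\frac{9363}{143} \approx 65.475$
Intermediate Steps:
$X{\left(g \right)} = - 2 g$
$\frac{X{\left(8 \right)}}{G{\left(n{\left(-4 \right)} \right)}} - \frac{3635}{\left(-3\right) 25 + 20} = \frac{\left(-2\right) 8}{26} - \frac{3635}{\left(-3\right) 25 + 20} = \left(-16\right) \frac{1}{26} - \frac{3635}{-75 + 20} = - \frac{8}{13} - \frac{3635}{-55} = - \frac{8}{13} - - \frac{727}{11} = - \frac{8}{13} + \frac{727}{11} = \frac{9363}{143}$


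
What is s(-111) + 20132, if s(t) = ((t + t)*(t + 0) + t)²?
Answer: 601790093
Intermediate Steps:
s(t) = (t + 2*t²)² (s(t) = ((2*t)*t + t)² = (2*t² + t)² = (t + 2*t²)²)
s(-111) + 20132 = (-111)²*(1 + 2*(-111))² + 20132 = 12321*(1 - 222)² + 20132 = 12321*(-221)² + 20132 = 12321*48841 + 20132 = 601769961 + 20132 = 601790093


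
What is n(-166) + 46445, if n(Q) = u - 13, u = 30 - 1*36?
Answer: 46426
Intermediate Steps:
u = -6 (u = 30 - 36 = -6)
n(Q) = -19 (n(Q) = -6 - 13 = -19)
n(-166) + 46445 = -19 + 46445 = 46426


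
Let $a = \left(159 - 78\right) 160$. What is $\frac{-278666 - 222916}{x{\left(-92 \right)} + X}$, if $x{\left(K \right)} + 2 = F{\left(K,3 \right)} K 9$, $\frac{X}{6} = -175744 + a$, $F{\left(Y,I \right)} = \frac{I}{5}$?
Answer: $\frac{1253955}{2443007} \approx 0.51328$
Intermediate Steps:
$a = 12960$ ($a = 81 \cdot 160 = 12960$)
$F{\left(Y,I \right)} = \frac{I}{5}$ ($F{\left(Y,I \right)} = I \frac{1}{5} = \frac{I}{5}$)
$X = -976704$ ($X = 6 \left(-175744 + 12960\right) = 6 \left(-162784\right) = -976704$)
$x{\left(K \right)} = -2 + \frac{27 K}{5}$ ($x{\left(K \right)} = -2 + \frac{1}{5} \cdot 3 K 9 = -2 + \frac{3 K}{5} \cdot 9 = -2 + \frac{27 K}{5}$)
$\frac{-278666 - 222916}{x{\left(-92 \right)} + X} = \frac{-278666 - 222916}{\left(-2 + \frac{27}{5} \left(-92\right)\right) - 976704} = - \frac{501582}{\left(-2 - \frac{2484}{5}\right) - 976704} = - \frac{501582}{- \frac{2494}{5} - 976704} = - \frac{501582}{- \frac{4886014}{5}} = \left(-501582\right) \left(- \frac{5}{4886014}\right) = \frac{1253955}{2443007}$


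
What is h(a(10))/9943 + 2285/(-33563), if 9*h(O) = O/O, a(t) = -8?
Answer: -204444232/3003452181 ≈ -0.068070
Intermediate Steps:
h(O) = 1/9 (h(O) = (O/O)/9 = (1/9)*1 = 1/9)
h(a(10))/9943 + 2285/(-33563) = (1/9)/9943 + 2285/(-33563) = (1/9)*(1/9943) + 2285*(-1/33563) = 1/89487 - 2285/33563 = -204444232/3003452181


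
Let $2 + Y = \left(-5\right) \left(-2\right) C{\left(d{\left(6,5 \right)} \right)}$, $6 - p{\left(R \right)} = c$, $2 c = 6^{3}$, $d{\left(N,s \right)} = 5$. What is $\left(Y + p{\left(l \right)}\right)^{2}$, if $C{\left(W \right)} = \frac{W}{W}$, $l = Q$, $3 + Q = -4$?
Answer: $8836$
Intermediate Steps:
$Q = -7$ ($Q = -3 - 4 = -7$)
$l = -7$
$C{\left(W \right)} = 1$
$c = 108$ ($c = \frac{6^{3}}{2} = \frac{1}{2} \cdot 216 = 108$)
$p{\left(R \right)} = -102$ ($p{\left(R \right)} = 6 - 108 = -102$)
$Y = 8$ ($Y = -2 + \left(-5\right) \left(-2\right) 1 = -2 + 10 \cdot 1 = -2 + 10 = 8$)
$\left(Y + p{\left(l \right)}\right)^{2} = \left(8 - 102\right)^{2} = \left(-94\right)^{2} = 8836$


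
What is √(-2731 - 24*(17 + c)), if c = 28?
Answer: I*√3811 ≈ 61.733*I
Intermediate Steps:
√(-2731 - 24*(17 + c)) = √(-2731 - 24*(17 + 28)) = √(-2731 - 24*45) = √(-2731 - 1080) = √(-3811) = I*√3811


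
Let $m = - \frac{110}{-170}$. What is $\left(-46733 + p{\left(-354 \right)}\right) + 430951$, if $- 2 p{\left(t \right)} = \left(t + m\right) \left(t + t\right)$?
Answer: $\frac{4405228}{17} \approx 2.5913 \cdot 10^{5}$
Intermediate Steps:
$m = \frac{11}{17}$ ($m = \left(-110\right) \left(- \frac{1}{170}\right) = \frac{11}{17} \approx 0.64706$)
$p{\left(t \right)} = - t \left(\frac{11}{17} + t\right)$ ($p{\left(t \right)} = - \frac{\left(t + \frac{11}{17}\right) \left(t + t\right)}{2} = - \frac{\left(\frac{11}{17} + t\right) 2 t}{2} = - \frac{2 t \left(\frac{11}{17} + t\right)}{2} = - t \left(\frac{11}{17} + t\right)$)
$\left(-46733 + p{\left(-354 \right)}\right) + 430951 = \left(-46733 - - \frac{354 \left(11 + 17 \left(-354\right)\right)}{17}\right) + 430951 = \left(-46733 - - \frac{354 \left(11 - 6018\right)}{17}\right) + 430951 = \left(-46733 - \left(- \frac{354}{17}\right) \left(-6007\right)\right) + 430951 = \left(-46733 - \frac{2126478}{17}\right) + 430951 = - \frac{2920939}{17} + 430951 = \frac{4405228}{17}$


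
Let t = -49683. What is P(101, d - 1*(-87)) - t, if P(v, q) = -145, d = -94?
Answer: 49538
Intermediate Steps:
P(101, d - 1*(-87)) - t = -145 - 1*(-49683) = -145 + 49683 = 49538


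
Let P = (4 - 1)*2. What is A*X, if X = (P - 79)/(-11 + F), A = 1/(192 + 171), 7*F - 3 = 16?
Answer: 511/21054 ≈ 0.024271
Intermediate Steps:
F = 19/7 (F = 3/7 + (1/7)*16 = 3/7 + 16/7 = 19/7 ≈ 2.7143)
P = 6 (P = 3*2 = 6)
A = 1/363 ≈ 0.0027548
X = 511/58 (X = (6 - 79)/(-11 + 19/7) = -73/(-58/7) = -73*(-7/58) = 511/58 ≈ 8.8103)
A*X = (1/363)*(511/58) = 511/21054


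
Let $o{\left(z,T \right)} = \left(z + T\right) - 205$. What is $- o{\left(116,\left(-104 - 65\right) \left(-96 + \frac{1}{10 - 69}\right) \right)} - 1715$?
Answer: $- \frac{1053319}{59} \approx -17853.0$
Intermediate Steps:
$o{\left(z,T \right)} = -205 + T + z$ ($o{\left(z,T \right)} = \left(T + z\right) - 205 = -205 + T + z$)
$- o{\left(116,\left(-104 - 65\right) \left(-96 + \frac{1}{10 - 69}\right) \right)} - 1715 = - (-205 + \left(-104 - 65\right) \left(-96 + \frac{1}{10 - 69}\right) + 116) - 1715 = - (-205 - 169 \left(-96 + \frac{1}{-59}\right) + 116) - 1715 = - (-205 - 169 \left(-96 - \frac{1}{59}\right) + 116) - 1715 = - (-205 - - \frac{957385}{59} + 116) - 1715 = - (-205 + \frac{957385}{59} + 116) - 1715 = \left(-1\right) \frac{952134}{59} - 1715 = - \frac{952134}{59} - 1715 = - \frac{1053319}{59}$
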